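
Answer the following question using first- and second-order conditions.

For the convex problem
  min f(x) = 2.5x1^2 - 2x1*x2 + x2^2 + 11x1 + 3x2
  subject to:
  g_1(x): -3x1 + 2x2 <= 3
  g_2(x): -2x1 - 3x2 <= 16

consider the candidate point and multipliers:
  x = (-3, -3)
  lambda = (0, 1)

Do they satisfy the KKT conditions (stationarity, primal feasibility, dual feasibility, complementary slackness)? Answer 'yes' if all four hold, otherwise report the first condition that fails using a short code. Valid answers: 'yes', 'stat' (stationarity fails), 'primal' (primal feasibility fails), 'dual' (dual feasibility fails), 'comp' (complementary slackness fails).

Gradient of f: grad f(x) = Q x + c = (2, 3)
Constraint values g_i(x) = a_i^T x - b_i:
  g_1((-3, -3)) = 0
  g_2((-3, -3)) = -1
Stationarity residual: grad f(x) + sum_i lambda_i a_i = (0, 0)
  -> stationarity OK
Primal feasibility (all g_i <= 0): OK
Dual feasibility (all lambda_i >= 0): OK
Complementary slackness (lambda_i * g_i(x) = 0 for all i): FAILS

Verdict: the first failing condition is complementary_slackness -> comp.

comp


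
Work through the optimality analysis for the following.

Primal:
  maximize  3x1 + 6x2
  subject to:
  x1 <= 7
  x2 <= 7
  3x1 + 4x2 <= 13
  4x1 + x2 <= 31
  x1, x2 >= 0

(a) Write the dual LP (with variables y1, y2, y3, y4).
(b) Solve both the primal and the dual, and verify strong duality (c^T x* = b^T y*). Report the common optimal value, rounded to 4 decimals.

The standard primal-dual pair for 'max c^T x s.t. A x <= b, x >= 0' is:
  Dual:  min b^T y  s.t.  A^T y >= c,  y >= 0.

So the dual LP is:
  minimize  7y1 + 7y2 + 13y3 + 31y4
  subject to:
    y1 + 3y3 + 4y4 >= 3
    y2 + 4y3 + y4 >= 6
    y1, y2, y3, y4 >= 0

Solving the primal: x* = (0, 3.25).
  primal value c^T x* = 19.5.
Solving the dual: y* = (0, 0, 1.5, 0).
  dual value b^T y* = 19.5.
Strong duality: c^T x* = b^T y*. Confirmed.

19.5


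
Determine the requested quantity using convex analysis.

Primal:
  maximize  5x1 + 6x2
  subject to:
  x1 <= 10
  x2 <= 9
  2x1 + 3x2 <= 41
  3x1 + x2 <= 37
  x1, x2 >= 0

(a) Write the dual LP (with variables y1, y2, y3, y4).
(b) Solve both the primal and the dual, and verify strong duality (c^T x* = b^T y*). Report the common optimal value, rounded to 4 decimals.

The standard primal-dual pair for 'max c^T x s.t. A x <= b, x >= 0' is:
  Dual:  min b^T y  s.t.  A^T y >= c,  y >= 0.

So the dual LP is:
  minimize  10y1 + 9y2 + 41y3 + 37y4
  subject to:
    y1 + 2y3 + 3y4 >= 5
    y2 + 3y3 + y4 >= 6
    y1, y2, y3, y4 >= 0

Solving the primal: x* = (10, 7).
  primal value c^T x* = 92.
Solving the dual: y* = (0, 0, 1.8571, 0.4286).
  dual value b^T y* = 92.
Strong duality: c^T x* = b^T y*. Confirmed.

92


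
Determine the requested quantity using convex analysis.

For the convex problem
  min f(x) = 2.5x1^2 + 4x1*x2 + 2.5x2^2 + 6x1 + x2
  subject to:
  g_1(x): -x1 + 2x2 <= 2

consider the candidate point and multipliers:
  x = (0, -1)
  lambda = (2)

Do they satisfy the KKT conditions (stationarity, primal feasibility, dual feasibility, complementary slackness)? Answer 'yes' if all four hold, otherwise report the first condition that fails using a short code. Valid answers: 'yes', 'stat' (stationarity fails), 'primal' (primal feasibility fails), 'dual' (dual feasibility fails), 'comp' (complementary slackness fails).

Gradient of f: grad f(x) = Q x + c = (2, -4)
Constraint values g_i(x) = a_i^T x - b_i:
  g_1((0, -1)) = -4
Stationarity residual: grad f(x) + sum_i lambda_i a_i = (0, 0)
  -> stationarity OK
Primal feasibility (all g_i <= 0): OK
Dual feasibility (all lambda_i >= 0): OK
Complementary slackness (lambda_i * g_i(x) = 0 for all i): FAILS

Verdict: the first failing condition is complementary_slackness -> comp.

comp


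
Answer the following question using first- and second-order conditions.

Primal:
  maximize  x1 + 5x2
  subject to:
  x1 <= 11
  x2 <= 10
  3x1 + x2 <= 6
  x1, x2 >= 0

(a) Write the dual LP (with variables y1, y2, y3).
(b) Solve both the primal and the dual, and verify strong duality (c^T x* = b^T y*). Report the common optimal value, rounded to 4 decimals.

The standard primal-dual pair for 'max c^T x s.t. A x <= b, x >= 0' is:
  Dual:  min b^T y  s.t.  A^T y >= c,  y >= 0.

So the dual LP is:
  minimize  11y1 + 10y2 + 6y3
  subject to:
    y1 + 3y3 >= 1
    y2 + y3 >= 5
    y1, y2, y3 >= 0

Solving the primal: x* = (0, 6).
  primal value c^T x* = 30.
Solving the dual: y* = (0, 0, 5).
  dual value b^T y* = 30.
Strong duality: c^T x* = b^T y*. Confirmed.

30


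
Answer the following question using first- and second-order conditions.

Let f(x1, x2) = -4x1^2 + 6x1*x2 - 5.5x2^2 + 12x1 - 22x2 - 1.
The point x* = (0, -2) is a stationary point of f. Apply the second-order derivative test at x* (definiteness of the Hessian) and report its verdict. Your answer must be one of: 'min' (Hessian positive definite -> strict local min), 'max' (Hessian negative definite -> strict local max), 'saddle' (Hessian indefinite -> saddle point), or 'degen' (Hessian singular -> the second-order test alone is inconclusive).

Compute the Hessian H = grad^2 f:
  H = [[-8, 6], [6, -11]]
Verify stationarity: grad f(x*) = H x* + g = (0, 0).
Eigenvalues of H: -15.6847, -3.3153.
Both eigenvalues < 0, so H is negative definite -> x* is a strict local max.

max


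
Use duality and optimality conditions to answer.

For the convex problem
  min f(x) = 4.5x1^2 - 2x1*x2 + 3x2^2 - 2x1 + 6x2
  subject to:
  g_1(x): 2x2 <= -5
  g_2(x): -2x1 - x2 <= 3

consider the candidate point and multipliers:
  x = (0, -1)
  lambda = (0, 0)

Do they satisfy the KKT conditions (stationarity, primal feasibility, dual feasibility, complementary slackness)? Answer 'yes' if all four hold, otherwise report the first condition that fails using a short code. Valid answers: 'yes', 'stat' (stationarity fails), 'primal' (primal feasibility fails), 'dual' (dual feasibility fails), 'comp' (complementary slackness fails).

Gradient of f: grad f(x) = Q x + c = (0, 0)
Constraint values g_i(x) = a_i^T x - b_i:
  g_1((0, -1)) = 3
  g_2((0, -1)) = -2
Stationarity residual: grad f(x) + sum_i lambda_i a_i = (0, 0)
  -> stationarity OK
Primal feasibility (all g_i <= 0): FAILS
Dual feasibility (all lambda_i >= 0): OK
Complementary slackness (lambda_i * g_i(x) = 0 for all i): OK

Verdict: the first failing condition is primal_feasibility -> primal.

primal


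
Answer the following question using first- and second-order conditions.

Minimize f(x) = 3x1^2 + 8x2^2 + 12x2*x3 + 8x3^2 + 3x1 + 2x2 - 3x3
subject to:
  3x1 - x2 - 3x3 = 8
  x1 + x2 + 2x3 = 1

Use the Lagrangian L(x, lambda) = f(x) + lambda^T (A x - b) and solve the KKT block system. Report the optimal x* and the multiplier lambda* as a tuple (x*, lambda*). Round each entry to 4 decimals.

Form the Lagrangian:
  L(x, lambda) = (1/2) x^T Q x + c^T x + lambda^T (A x - b)
Stationarity (grad_x L = 0): Q x + c + A^T lambda = 0.
Primal feasibility: A x = b.

This gives the KKT block system:
  [ Q   A^T ] [ x     ]   [-c ]
  [ A    0  ] [ lambda ] = [ b ]

Solving the linear system:
  x*      = (2.0965, 0.1311, -0.6138)
  lambda* = (-4.7118, -1.4438)
  f(x*)   = 23.7659

x* = (2.0965, 0.1311, -0.6138), lambda* = (-4.7118, -1.4438)


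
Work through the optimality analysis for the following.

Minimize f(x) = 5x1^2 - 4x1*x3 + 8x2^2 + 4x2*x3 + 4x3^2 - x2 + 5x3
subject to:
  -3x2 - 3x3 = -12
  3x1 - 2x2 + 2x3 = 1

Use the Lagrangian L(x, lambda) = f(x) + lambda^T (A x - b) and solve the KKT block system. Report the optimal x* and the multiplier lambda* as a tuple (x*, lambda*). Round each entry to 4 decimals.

Form the Lagrangian:
  L(x, lambda) = (1/2) x^T Q x + c^T x + lambda^T (A x - b)
Stationarity (grad_x L = 0): Q x + c + A^T lambda = 0.
Primal feasibility: A x = b.

This gives the KKT block system:
  [ Q   A^T ] [ x     ]   [-c ]
  [ A    0  ] [ lambda ] = [ b ]

Solving the linear system:
  x*      = (0.18, 1.885, 2.115)
  lambda* = (11.06, 2.22)
  f(x*)   = 69.595

x* = (0.18, 1.885, 2.115), lambda* = (11.06, 2.22)


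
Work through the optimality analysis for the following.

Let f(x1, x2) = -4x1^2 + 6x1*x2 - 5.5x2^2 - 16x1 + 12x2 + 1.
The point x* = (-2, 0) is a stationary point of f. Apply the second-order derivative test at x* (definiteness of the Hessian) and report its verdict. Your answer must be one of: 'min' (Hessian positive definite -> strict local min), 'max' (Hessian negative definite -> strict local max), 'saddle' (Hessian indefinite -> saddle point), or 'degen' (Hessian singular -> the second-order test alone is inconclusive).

Compute the Hessian H = grad^2 f:
  H = [[-8, 6], [6, -11]]
Verify stationarity: grad f(x*) = H x* + g = (0, 0).
Eigenvalues of H: -15.6847, -3.3153.
Both eigenvalues < 0, so H is negative definite -> x* is a strict local max.

max


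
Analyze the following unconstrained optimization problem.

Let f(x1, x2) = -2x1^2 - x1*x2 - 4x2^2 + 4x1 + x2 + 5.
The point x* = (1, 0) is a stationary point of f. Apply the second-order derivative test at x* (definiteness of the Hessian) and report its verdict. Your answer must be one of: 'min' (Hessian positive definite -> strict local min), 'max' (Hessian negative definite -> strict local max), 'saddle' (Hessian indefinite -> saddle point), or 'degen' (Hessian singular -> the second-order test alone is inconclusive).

Compute the Hessian H = grad^2 f:
  H = [[-4, -1], [-1, -8]]
Verify stationarity: grad f(x*) = H x* + g = (0, 0).
Eigenvalues of H: -8.2361, -3.7639.
Both eigenvalues < 0, so H is negative definite -> x* is a strict local max.

max


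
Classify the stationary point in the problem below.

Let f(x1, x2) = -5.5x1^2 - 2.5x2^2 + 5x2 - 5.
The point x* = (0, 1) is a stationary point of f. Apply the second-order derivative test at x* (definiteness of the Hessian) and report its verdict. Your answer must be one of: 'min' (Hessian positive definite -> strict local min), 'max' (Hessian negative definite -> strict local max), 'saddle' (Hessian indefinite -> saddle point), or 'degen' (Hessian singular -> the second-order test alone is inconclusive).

Compute the Hessian H = grad^2 f:
  H = [[-11, 0], [0, -5]]
Verify stationarity: grad f(x*) = H x* + g = (0, 0).
Eigenvalues of H: -11, -5.
Both eigenvalues < 0, so H is negative definite -> x* is a strict local max.

max


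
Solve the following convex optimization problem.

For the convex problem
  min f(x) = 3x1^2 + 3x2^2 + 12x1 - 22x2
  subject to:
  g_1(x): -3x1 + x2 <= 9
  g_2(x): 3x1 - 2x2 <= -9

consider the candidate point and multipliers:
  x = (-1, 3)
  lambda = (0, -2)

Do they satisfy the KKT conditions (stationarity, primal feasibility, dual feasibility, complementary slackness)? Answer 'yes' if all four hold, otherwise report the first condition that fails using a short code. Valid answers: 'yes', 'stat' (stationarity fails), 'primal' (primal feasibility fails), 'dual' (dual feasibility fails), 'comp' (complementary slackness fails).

Gradient of f: grad f(x) = Q x + c = (6, -4)
Constraint values g_i(x) = a_i^T x - b_i:
  g_1((-1, 3)) = -3
  g_2((-1, 3)) = 0
Stationarity residual: grad f(x) + sum_i lambda_i a_i = (0, 0)
  -> stationarity OK
Primal feasibility (all g_i <= 0): OK
Dual feasibility (all lambda_i >= 0): FAILS
Complementary slackness (lambda_i * g_i(x) = 0 for all i): OK

Verdict: the first failing condition is dual_feasibility -> dual.

dual


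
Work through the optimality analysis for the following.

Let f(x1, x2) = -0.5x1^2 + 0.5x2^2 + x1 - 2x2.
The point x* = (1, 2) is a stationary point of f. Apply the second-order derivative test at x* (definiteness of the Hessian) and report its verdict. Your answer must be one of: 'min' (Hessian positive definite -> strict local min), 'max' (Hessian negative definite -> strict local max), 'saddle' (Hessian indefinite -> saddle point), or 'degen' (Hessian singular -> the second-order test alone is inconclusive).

Compute the Hessian H = grad^2 f:
  H = [[-1, 0], [0, 1]]
Verify stationarity: grad f(x*) = H x* + g = (0, 0).
Eigenvalues of H: -1, 1.
Eigenvalues have mixed signs, so H is indefinite -> x* is a saddle point.

saddle


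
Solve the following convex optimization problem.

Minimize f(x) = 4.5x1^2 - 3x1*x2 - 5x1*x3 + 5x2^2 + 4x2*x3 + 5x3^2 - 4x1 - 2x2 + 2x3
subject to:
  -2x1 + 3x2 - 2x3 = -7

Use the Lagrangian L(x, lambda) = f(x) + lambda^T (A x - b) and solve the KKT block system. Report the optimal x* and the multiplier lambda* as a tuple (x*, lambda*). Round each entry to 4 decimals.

Form the Lagrangian:
  L(x, lambda) = (1/2) x^T Q x + c^T x + lambda^T (A x - b)
Stationarity (grad_x L = 0): Q x + c + A^T lambda = 0.
Primal feasibility: A x = b.

This gives the KKT block system:
  [ Q   A^T ] [ x     ]   [-c ]
  [ A    0  ] [ lambda ] = [ b ]

Solving the linear system:
  x*      = (1.4563, -0.5515, 1.2165)
  lambda* = (2.3391)
  f(x*)   = 7.0422

x* = (1.4563, -0.5515, 1.2165), lambda* = (2.3391)


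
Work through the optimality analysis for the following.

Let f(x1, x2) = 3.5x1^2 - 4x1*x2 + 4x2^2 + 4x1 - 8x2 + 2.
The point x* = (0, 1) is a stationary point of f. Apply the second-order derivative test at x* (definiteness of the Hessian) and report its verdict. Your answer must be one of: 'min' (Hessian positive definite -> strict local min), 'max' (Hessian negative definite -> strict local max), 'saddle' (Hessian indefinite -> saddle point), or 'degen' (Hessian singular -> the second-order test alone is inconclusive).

Compute the Hessian H = grad^2 f:
  H = [[7, -4], [-4, 8]]
Verify stationarity: grad f(x*) = H x* + g = (0, 0).
Eigenvalues of H: 3.4689, 11.5311.
Both eigenvalues > 0, so H is positive definite -> x* is a strict local min.

min


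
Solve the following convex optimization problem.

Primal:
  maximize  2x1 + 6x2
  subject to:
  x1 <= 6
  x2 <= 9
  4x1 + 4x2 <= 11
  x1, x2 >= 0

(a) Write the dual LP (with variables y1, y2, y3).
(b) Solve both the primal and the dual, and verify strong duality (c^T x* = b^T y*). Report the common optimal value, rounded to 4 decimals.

The standard primal-dual pair for 'max c^T x s.t. A x <= b, x >= 0' is:
  Dual:  min b^T y  s.t.  A^T y >= c,  y >= 0.

So the dual LP is:
  minimize  6y1 + 9y2 + 11y3
  subject to:
    y1 + 4y3 >= 2
    y2 + 4y3 >= 6
    y1, y2, y3 >= 0

Solving the primal: x* = (0, 2.75).
  primal value c^T x* = 16.5.
Solving the dual: y* = (0, 0, 1.5).
  dual value b^T y* = 16.5.
Strong duality: c^T x* = b^T y*. Confirmed.

16.5


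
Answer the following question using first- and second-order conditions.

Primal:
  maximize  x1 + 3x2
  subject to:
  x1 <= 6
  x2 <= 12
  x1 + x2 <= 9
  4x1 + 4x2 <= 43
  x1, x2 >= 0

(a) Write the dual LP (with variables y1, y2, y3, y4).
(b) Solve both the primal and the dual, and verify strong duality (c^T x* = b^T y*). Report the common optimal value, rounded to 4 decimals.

The standard primal-dual pair for 'max c^T x s.t. A x <= b, x >= 0' is:
  Dual:  min b^T y  s.t.  A^T y >= c,  y >= 0.

So the dual LP is:
  minimize  6y1 + 12y2 + 9y3 + 43y4
  subject to:
    y1 + y3 + 4y4 >= 1
    y2 + y3 + 4y4 >= 3
    y1, y2, y3, y4 >= 0

Solving the primal: x* = (0, 9).
  primal value c^T x* = 27.
Solving the dual: y* = (0, 0, 3, 0).
  dual value b^T y* = 27.
Strong duality: c^T x* = b^T y*. Confirmed.

27


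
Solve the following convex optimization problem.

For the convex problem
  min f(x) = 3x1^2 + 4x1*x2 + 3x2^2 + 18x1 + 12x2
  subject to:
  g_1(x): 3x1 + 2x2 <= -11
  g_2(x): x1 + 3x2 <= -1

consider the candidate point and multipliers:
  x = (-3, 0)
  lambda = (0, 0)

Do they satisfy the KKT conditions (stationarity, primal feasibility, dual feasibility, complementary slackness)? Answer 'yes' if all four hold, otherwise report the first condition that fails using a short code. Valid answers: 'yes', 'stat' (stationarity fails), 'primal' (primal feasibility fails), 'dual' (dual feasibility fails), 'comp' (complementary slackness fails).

Gradient of f: grad f(x) = Q x + c = (0, 0)
Constraint values g_i(x) = a_i^T x - b_i:
  g_1((-3, 0)) = 2
  g_2((-3, 0)) = -2
Stationarity residual: grad f(x) + sum_i lambda_i a_i = (0, 0)
  -> stationarity OK
Primal feasibility (all g_i <= 0): FAILS
Dual feasibility (all lambda_i >= 0): OK
Complementary slackness (lambda_i * g_i(x) = 0 for all i): OK

Verdict: the first failing condition is primal_feasibility -> primal.

primal


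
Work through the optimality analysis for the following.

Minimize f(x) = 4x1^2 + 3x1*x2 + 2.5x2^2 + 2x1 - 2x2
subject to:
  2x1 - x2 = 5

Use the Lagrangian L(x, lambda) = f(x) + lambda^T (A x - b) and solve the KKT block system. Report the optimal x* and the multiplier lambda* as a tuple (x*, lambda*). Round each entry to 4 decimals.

Form the Lagrangian:
  L(x, lambda) = (1/2) x^T Q x + c^T x + lambda^T (A x - b)
Stationarity (grad_x L = 0): Q x + c + A^T lambda = 0.
Primal feasibility: A x = b.

This gives the KKT block system:
  [ Q   A^T ] [ x     ]   [-c ]
  [ A    0  ] [ lambda ] = [ b ]

Solving the linear system:
  x*      = (1.675, -1.65)
  lambda* = (-5.225)
  f(x*)   = 16.3875

x* = (1.675, -1.65), lambda* = (-5.225)


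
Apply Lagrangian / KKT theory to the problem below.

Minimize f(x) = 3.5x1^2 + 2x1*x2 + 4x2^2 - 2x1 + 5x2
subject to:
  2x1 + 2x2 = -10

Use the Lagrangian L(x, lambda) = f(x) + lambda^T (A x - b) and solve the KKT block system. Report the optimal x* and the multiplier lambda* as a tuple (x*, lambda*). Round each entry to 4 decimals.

Form the Lagrangian:
  L(x, lambda) = (1/2) x^T Q x + c^T x + lambda^T (A x - b)
Stationarity (grad_x L = 0): Q x + c + A^T lambda = 0.
Primal feasibility: A x = b.

This gives the KKT block system:
  [ Q   A^T ] [ x     ]   [-c ]
  [ A    0  ] [ lambda ] = [ b ]

Solving the linear system:
  x*      = (-2.0909, -2.9091)
  lambda* = (11.2273)
  f(x*)   = 50.9545

x* = (-2.0909, -2.9091), lambda* = (11.2273)


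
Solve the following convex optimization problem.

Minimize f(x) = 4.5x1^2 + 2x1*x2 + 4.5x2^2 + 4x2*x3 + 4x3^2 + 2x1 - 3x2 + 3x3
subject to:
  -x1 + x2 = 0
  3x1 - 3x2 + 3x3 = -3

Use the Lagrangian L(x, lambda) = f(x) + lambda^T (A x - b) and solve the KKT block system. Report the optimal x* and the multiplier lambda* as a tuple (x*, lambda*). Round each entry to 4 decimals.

Form the Lagrangian:
  L(x, lambda) = (1/2) x^T Q x + c^T x + lambda^T (A x - b)
Stationarity (grad_x L = 0): Q x + c + A^T lambda = 0.
Primal feasibility: A x = b.

This gives the KKT block system:
  [ Q   A^T ] [ x     ]   [-c ]
  [ A    0  ] [ lambda ] = [ b ]

Solving the linear system:
  x*      = (0.2273, 0.2273, -1)
  lambda* = (8.5909, 1.3636)
  f(x*)   = 0.4318

x* = (0.2273, 0.2273, -1), lambda* = (8.5909, 1.3636)


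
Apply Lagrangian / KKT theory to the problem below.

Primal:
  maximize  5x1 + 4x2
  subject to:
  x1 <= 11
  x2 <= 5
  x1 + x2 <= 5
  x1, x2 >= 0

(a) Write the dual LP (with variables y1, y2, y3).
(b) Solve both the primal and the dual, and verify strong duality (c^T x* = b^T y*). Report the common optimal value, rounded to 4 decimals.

The standard primal-dual pair for 'max c^T x s.t. A x <= b, x >= 0' is:
  Dual:  min b^T y  s.t.  A^T y >= c,  y >= 0.

So the dual LP is:
  minimize  11y1 + 5y2 + 5y3
  subject to:
    y1 + y3 >= 5
    y2 + y3 >= 4
    y1, y2, y3 >= 0

Solving the primal: x* = (5, 0).
  primal value c^T x* = 25.
Solving the dual: y* = (0, 0, 5).
  dual value b^T y* = 25.
Strong duality: c^T x* = b^T y*. Confirmed.

25


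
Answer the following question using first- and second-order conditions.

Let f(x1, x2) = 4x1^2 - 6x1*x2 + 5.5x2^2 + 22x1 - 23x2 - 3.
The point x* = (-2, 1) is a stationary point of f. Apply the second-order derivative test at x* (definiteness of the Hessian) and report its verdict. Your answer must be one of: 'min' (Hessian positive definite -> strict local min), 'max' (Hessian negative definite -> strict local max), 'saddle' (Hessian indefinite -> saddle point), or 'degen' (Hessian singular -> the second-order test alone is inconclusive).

Compute the Hessian H = grad^2 f:
  H = [[8, -6], [-6, 11]]
Verify stationarity: grad f(x*) = H x* + g = (0, 0).
Eigenvalues of H: 3.3153, 15.6847.
Both eigenvalues > 0, so H is positive definite -> x* is a strict local min.

min


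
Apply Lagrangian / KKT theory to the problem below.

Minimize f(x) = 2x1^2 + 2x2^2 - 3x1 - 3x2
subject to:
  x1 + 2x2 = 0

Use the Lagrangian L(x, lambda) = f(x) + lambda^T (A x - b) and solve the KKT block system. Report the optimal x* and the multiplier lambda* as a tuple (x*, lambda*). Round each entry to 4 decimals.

Form the Lagrangian:
  L(x, lambda) = (1/2) x^T Q x + c^T x + lambda^T (A x - b)
Stationarity (grad_x L = 0): Q x + c + A^T lambda = 0.
Primal feasibility: A x = b.

This gives the KKT block system:
  [ Q   A^T ] [ x     ]   [-c ]
  [ A    0  ] [ lambda ] = [ b ]

Solving the linear system:
  x*      = (0.3, -0.15)
  lambda* = (1.8)
  f(x*)   = -0.225

x* = (0.3, -0.15), lambda* = (1.8)


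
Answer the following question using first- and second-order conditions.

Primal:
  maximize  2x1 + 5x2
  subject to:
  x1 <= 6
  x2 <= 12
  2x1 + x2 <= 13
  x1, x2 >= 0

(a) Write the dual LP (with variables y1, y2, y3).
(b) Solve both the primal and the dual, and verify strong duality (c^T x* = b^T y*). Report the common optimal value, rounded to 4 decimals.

The standard primal-dual pair for 'max c^T x s.t. A x <= b, x >= 0' is:
  Dual:  min b^T y  s.t.  A^T y >= c,  y >= 0.

So the dual LP is:
  minimize  6y1 + 12y2 + 13y3
  subject to:
    y1 + 2y3 >= 2
    y2 + y3 >= 5
    y1, y2, y3 >= 0

Solving the primal: x* = (0.5, 12).
  primal value c^T x* = 61.
Solving the dual: y* = (0, 4, 1).
  dual value b^T y* = 61.
Strong duality: c^T x* = b^T y*. Confirmed.

61


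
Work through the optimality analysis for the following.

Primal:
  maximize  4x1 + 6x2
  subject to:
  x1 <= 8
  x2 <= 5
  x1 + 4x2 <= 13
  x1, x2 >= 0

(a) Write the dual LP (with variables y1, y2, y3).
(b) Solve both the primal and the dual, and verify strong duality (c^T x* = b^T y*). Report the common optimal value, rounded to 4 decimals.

The standard primal-dual pair for 'max c^T x s.t. A x <= b, x >= 0' is:
  Dual:  min b^T y  s.t.  A^T y >= c,  y >= 0.

So the dual LP is:
  minimize  8y1 + 5y2 + 13y3
  subject to:
    y1 + y3 >= 4
    y2 + 4y3 >= 6
    y1, y2, y3 >= 0

Solving the primal: x* = (8, 1.25).
  primal value c^T x* = 39.5.
Solving the dual: y* = (2.5, 0, 1.5).
  dual value b^T y* = 39.5.
Strong duality: c^T x* = b^T y*. Confirmed.

39.5


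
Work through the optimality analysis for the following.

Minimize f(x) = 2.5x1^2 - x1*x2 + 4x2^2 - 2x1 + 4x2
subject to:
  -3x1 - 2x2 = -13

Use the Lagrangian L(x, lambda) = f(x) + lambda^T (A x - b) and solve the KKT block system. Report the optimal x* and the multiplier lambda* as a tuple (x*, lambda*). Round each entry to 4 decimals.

Form the Lagrangian:
  L(x, lambda) = (1/2) x^T Q x + c^T x + lambda^T (A x - b)
Stationarity (grad_x L = 0): Q x + c + A^T lambda = 0.
Primal feasibility: A x = b.

This gives the KKT block system:
  [ Q   A^T ] [ x     ]   [-c ]
  [ A    0  ] [ lambda ] = [ b ]

Solving the linear system:
  x*      = (3.5577, 1.1635)
  lambda* = (4.875)
  f(x*)   = 30.4567

x* = (3.5577, 1.1635), lambda* = (4.875)


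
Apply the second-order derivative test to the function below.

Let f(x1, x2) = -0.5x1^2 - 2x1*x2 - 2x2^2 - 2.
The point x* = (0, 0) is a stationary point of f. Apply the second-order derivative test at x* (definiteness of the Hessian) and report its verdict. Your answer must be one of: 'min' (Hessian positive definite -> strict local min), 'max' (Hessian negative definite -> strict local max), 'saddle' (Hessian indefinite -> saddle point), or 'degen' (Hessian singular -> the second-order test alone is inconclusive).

Compute the Hessian H = grad^2 f:
  H = [[-1, -2], [-2, -4]]
Verify stationarity: grad f(x*) = H x* + g = (0, 0).
Eigenvalues of H: -5, 0.
H has a zero eigenvalue (singular; negative semidefinite but not definite), so H is neither positive definite, negative definite, nor indefinite. The second-order test alone is inconclusive -> degen.
(Indeed, f is constant along the null direction of H through x*, so x* is not a strict local extremum.)

degen


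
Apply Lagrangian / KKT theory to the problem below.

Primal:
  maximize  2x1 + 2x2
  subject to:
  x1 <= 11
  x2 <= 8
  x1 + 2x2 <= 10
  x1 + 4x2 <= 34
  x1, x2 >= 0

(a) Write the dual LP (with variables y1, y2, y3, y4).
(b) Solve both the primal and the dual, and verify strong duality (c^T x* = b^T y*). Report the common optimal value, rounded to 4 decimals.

The standard primal-dual pair for 'max c^T x s.t. A x <= b, x >= 0' is:
  Dual:  min b^T y  s.t.  A^T y >= c,  y >= 0.

So the dual LP is:
  minimize  11y1 + 8y2 + 10y3 + 34y4
  subject to:
    y1 + y3 + y4 >= 2
    y2 + 2y3 + 4y4 >= 2
    y1, y2, y3, y4 >= 0

Solving the primal: x* = (10, 0).
  primal value c^T x* = 20.
Solving the dual: y* = (0, 0, 2, 0).
  dual value b^T y* = 20.
Strong duality: c^T x* = b^T y*. Confirmed.

20


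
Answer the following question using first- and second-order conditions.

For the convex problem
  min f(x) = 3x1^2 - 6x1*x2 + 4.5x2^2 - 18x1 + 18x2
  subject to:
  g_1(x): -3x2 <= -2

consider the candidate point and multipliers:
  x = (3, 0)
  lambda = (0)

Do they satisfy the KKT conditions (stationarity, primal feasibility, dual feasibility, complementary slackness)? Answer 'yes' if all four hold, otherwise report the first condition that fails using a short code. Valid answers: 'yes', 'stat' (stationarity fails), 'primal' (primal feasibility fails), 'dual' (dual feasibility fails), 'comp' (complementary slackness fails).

Gradient of f: grad f(x) = Q x + c = (0, 0)
Constraint values g_i(x) = a_i^T x - b_i:
  g_1((3, 0)) = 2
Stationarity residual: grad f(x) + sum_i lambda_i a_i = (0, 0)
  -> stationarity OK
Primal feasibility (all g_i <= 0): FAILS
Dual feasibility (all lambda_i >= 0): OK
Complementary slackness (lambda_i * g_i(x) = 0 for all i): OK

Verdict: the first failing condition is primal_feasibility -> primal.

primal


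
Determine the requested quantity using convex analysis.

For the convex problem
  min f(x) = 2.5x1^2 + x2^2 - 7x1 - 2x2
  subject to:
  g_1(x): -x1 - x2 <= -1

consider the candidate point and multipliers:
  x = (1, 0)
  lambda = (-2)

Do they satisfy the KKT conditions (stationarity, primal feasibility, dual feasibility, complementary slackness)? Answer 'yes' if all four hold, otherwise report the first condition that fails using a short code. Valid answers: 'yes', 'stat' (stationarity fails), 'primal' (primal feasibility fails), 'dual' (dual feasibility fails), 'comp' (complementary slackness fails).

Gradient of f: grad f(x) = Q x + c = (-2, -2)
Constraint values g_i(x) = a_i^T x - b_i:
  g_1((1, 0)) = 0
Stationarity residual: grad f(x) + sum_i lambda_i a_i = (0, 0)
  -> stationarity OK
Primal feasibility (all g_i <= 0): OK
Dual feasibility (all lambda_i >= 0): FAILS
Complementary slackness (lambda_i * g_i(x) = 0 for all i): OK

Verdict: the first failing condition is dual_feasibility -> dual.

dual


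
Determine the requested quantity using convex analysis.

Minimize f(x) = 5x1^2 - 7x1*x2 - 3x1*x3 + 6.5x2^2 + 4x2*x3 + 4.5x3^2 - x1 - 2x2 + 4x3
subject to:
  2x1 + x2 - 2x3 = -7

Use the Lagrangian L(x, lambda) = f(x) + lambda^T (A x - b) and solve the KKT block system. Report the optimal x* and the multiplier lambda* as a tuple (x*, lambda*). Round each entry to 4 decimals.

Form the Lagrangian:
  L(x, lambda) = (1/2) x^T Q x + c^T x + lambda^T (A x - b)
Stationarity (grad_x L = 0): Q x + c + A^T lambda = 0.
Primal feasibility: A x = b.

This gives the KKT block system:
  [ Q   A^T ] [ x     ]   [-c ]
  [ A    0  ] [ lambda ] = [ b ]

Solving the linear system:
  x*      = (-1.8462, -1.5455, 0.8811)
  lambda* = (5.6434)
  f(x*)   = 23.9825

x* = (-1.8462, -1.5455, 0.8811), lambda* = (5.6434)


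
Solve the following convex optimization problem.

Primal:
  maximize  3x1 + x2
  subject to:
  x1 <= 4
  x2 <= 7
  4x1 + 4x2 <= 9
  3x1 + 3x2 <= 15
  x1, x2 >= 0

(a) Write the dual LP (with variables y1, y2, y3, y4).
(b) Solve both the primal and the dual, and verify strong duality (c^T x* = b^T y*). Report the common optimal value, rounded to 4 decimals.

The standard primal-dual pair for 'max c^T x s.t. A x <= b, x >= 0' is:
  Dual:  min b^T y  s.t.  A^T y >= c,  y >= 0.

So the dual LP is:
  minimize  4y1 + 7y2 + 9y3 + 15y4
  subject to:
    y1 + 4y3 + 3y4 >= 3
    y2 + 4y3 + 3y4 >= 1
    y1, y2, y3, y4 >= 0

Solving the primal: x* = (2.25, 0).
  primal value c^T x* = 6.75.
Solving the dual: y* = (0, 0, 0.75, 0).
  dual value b^T y* = 6.75.
Strong duality: c^T x* = b^T y*. Confirmed.

6.75


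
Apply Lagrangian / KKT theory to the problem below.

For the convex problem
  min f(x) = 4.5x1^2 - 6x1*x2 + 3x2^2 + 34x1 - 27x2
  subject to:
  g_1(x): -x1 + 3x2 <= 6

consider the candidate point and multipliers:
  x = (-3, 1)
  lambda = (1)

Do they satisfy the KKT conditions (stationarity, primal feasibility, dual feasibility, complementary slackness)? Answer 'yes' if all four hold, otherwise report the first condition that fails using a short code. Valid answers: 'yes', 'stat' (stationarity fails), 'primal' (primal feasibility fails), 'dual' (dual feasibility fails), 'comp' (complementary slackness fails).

Gradient of f: grad f(x) = Q x + c = (1, -3)
Constraint values g_i(x) = a_i^T x - b_i:
  g_1((-3, 1)) = 0
Stationarity residual: grad f(x) + sum_i lambda_i a_i = (0, 0)
  -> stationarity OK
Primal feasibility (all g_i <= 0): OK
Dual feasibility (all lambda_i >= 0): OK
Complementary slackness (lambda_i * g_i(x) = 0 for all i): OK

Verdict: yes, KKT holds.

yes


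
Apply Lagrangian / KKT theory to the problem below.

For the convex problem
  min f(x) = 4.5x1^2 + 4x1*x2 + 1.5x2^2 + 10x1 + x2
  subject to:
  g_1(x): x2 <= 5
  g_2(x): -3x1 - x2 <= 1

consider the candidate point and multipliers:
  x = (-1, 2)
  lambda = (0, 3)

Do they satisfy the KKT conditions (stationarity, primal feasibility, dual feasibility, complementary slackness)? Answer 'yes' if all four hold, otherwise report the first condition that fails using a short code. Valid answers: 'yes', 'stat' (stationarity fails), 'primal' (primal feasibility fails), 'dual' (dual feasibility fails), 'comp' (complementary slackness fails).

Gradient of f: grad f(x) = Q x + c = (9, 3)
Constraint values g_i(x) = a_i^T x - b_i:
  g_1((-1, 2)) = -3
  g_2((-1, 2)) = 0
Stationarity residual: grad f(x) + sum_i lambda_i a_i = (0, 0)
  -> stationarity OK
Primal feasibility (all g_i <= 0): OK
Dual feasibility (all lambda_i >= 0): OK
Complementary slackness (lambda_i * g_i(x) = 0 for all i): OK

Verdict: yes, KKT holds.

yes


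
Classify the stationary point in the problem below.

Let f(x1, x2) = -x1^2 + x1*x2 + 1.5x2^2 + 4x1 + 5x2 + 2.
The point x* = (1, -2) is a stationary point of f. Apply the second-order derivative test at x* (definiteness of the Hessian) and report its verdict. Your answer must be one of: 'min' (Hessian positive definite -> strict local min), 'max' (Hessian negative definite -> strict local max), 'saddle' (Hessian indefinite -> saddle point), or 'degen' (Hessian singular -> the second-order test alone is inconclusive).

Compute the Hessian H = grad^2 f:
  H = [[-2, 1], [1, 3]]
Verify stationarity: grad f(x*) = H x* + g = (0, 0).
Eigenvalues of H: -2.1926, 3.1926.
Eigenvalues have mixed signs, so H is indefinite -> x* is a saddle point.

saddle


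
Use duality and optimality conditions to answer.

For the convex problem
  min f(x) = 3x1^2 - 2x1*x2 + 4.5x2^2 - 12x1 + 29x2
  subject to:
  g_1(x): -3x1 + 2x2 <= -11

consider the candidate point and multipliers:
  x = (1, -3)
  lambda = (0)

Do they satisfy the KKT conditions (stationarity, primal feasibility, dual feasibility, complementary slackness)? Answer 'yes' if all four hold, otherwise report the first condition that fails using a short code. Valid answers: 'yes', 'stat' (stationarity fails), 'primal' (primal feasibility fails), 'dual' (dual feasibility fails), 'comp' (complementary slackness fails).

Gradient of f: grad f(x) = Q x + c = (0, 0)
Constraint values g_i(x) = a_i^T x - b_i:
  g_1((1, -3)) = 2
Stationarity residual: grad f(x) + sum_i lambda_i a_i = (0, 0)
  -> stationarity OK
Primal feasibility (all g_i <= 0): FAILS
Dual feasibility (all lambda_i >= 0): OK
Complementary slackness (lambda_i * g_i(x) = 0 for all i): OK

Verdict: the first failing condition is primal_feasibility -> primal.

primal


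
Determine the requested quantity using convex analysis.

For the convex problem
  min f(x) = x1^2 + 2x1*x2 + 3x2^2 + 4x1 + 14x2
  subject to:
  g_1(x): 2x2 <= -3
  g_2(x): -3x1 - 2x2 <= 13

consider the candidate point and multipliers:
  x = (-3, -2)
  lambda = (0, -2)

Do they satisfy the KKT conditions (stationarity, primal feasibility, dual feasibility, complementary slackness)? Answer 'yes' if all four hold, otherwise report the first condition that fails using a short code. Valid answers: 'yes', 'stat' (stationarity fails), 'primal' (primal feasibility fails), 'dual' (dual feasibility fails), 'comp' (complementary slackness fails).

Gradient of f: grad f(x) = Q x + c = (-6, -4)
Constraint values g_i(x) = a_i^T x - b_i:
  g_1((-3, -2)) = -1
  g_2((-3, -2)) = 0
Stationarity residual: grad f(x) + sum_i lambda_i a_i = (0, 0)
  -> stationarity OK
Primal feasibility (all g_i <= 0): OK
Dual feasibility (all lambda_i >= 0): FAILS
Complementary slackness (lambda_i * g_i(x) = 0 for all i): OK

Verdict: the first failing condition is dual_feasibility -> dual.

dual


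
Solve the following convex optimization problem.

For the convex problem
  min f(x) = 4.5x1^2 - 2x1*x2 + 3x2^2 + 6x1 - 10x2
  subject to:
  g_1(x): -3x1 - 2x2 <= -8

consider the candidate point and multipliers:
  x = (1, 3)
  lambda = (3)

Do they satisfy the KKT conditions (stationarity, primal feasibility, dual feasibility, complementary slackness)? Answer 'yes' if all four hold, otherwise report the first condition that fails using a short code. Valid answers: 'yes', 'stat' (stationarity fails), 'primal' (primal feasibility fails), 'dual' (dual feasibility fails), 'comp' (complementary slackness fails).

Gradient of f: grad f(x) = Q x + c = (9, 6)
Constraint values g_i(x) = a_i^T x - b_i:
  g_1((1, 3)) = -1
Stationarity residual: grad f(x) + sum_i lambda_i a_i = (0, 0)
  -> stationarity OK
Primal feasibility (all g_i <= 0): OK
Dual feasibility (all lambda_i >= 0): OK
Complementary slackness (lambda_i * g_i(x) = 0 for all i): FAILS

Verdict: the first failing condition is complementary_slackness -> comp.

comp


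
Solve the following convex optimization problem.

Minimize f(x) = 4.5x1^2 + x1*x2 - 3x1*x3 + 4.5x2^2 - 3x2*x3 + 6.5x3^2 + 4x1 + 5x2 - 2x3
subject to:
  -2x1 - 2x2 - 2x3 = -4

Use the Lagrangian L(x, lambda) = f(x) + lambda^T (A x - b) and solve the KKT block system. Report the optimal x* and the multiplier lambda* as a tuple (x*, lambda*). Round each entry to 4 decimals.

Form the Lagrangian:
  L(x, lambda) = (1/2) x^T Q x + c^T x + lambda^T (A x - b)
Stationarity (grad_x L = 0): Q x + c + A^T lambda = 0.
Primal feasibility: A x = b.

This gives the KKT block system:
  [ Q   A^T ] [ x     ]   [-c ]
  [ A    0  ] [ lambda ] = [ b ]

Solving the linear system:
  x*      = (0.5938, 0.4688, 0.9375)
  lambda* = (3.5)
  f(x*)   = 8.4219

x* = (0.5938, 0.4688, 0.9375), lambda* = (3.5)


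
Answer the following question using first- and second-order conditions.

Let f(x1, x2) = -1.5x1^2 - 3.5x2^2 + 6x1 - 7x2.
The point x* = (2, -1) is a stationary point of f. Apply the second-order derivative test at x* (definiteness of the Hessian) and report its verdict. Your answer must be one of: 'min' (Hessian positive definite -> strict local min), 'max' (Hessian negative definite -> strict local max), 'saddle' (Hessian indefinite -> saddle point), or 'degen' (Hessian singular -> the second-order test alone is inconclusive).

Compute the Hessian H = grad^2 f:
  H = [[-3, 0], [0, -7]]
Verify stationarity: grad f(x*) = H x* + g = (0, 0).
Eigenvalues of H: -7, -3.
Both eigenvalues < 0, so H is negative definite -> x* is a strict local max.

max


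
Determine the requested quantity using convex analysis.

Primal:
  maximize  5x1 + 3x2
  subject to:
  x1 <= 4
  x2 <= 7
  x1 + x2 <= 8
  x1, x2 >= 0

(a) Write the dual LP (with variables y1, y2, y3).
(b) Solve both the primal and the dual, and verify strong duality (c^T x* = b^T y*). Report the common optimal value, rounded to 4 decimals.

The standard primal-dual pair for 'max c^T x s.t. A x <= b, x >= 0' is:
  Dual:  min b^T y  s.t.  A^T y >= c,  y >= 0.

So the dual LP is:
  minimize  4y1 + 7y2 + 8y3
  subject to:
    y1 + y3 >= 5
    y2 + y3 >= 3
    y1, y2, y3 >= 0

Solving the primal: x* = (4, 4).
  primal value c^T x* = 32.
Solving the dual: y* = (2, 0, 3).
  dual value b^T y* = 32.
Strong duality: c^T x* = b^T y*. Confirmed.

32


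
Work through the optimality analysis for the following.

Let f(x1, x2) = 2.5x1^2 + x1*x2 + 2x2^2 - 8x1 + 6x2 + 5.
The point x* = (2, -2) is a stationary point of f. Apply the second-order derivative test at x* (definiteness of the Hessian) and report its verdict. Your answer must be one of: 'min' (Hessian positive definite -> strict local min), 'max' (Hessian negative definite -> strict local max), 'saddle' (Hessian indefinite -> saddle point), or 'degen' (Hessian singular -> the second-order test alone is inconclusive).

Compute the Hessian H = grad^2 f:
  H = [[5, 1], [1, 4]]
Verify stationarity: grad f(x*) = H x* + g = (0, 0).
Eigenvalues of H: 3.382, 5.618.
Both eigenvalues > 0, so H is positive definite -> x* is a strict local min.

min


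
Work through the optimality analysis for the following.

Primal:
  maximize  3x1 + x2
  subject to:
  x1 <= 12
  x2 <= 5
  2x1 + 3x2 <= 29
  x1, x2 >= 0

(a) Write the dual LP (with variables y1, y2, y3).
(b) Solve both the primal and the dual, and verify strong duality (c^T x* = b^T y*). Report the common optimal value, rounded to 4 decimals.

The standard primal-dual pair for 'max c^T x s.t. A x <= b, x >= 0' is:
  Dual:  min b^T y  s.t.  A^T y >= c,  y >= 0.

So the dual LP is:
  minimize  12y1 + 5y2 + 29y3
  subject to:
    y1 + 2y3 >= 3
    y2 + 3y3 >= 1
    y1, y2, y3 >= 0

Solving the primal: x* = (12, 1.6667).
  primal value c^T x* = 37.6667.
Solving the dual: y* = (2.3333, 0, 0.3333).
  dual value b^T y* = 37.6667.
Strong duality: c^T x* = b^T y*. Confirmed.

37.6667


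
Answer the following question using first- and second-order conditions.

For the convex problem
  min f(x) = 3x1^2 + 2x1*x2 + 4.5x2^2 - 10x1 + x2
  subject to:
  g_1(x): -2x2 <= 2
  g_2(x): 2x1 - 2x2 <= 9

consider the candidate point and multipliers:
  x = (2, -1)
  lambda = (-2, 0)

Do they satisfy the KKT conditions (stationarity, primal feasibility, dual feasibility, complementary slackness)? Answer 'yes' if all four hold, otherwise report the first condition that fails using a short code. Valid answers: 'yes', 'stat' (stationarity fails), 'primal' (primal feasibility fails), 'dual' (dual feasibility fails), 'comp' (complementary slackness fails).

Gradient of f: grad f(x) = Q x + c = (0, -4)
Constraint values g_i(x) = a_i^T x - b_i:
  g_1((2, -1)) = 0
  g_2((2, -1)) = -3
Stationarity residual: grad f(x) + sum_i lambda_i a_i = (0, 0)
  -> stationarity OK
Primal feasibility (all g_i <= 0): OK
Dual feasibility (all lambda_i >= 0): FAILS
Complementary slackness (lambda_i * g_i(x) = 0 for all i): OK

Verdict: the first failing condition is dual_feasibility -> dual.

dual


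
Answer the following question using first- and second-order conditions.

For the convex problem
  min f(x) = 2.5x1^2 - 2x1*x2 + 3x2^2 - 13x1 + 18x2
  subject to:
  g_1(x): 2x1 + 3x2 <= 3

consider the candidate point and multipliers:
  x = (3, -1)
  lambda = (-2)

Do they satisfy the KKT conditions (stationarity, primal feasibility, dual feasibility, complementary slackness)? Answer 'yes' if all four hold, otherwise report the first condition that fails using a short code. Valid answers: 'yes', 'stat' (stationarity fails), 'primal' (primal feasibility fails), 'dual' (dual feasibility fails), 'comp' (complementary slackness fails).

Gradient of f: grad f(x) = Q x + c = (4, 6)
Constraint values g_i(x) = a_i^T x - b_i:
  g_1((3, -1)) = 0
Stationarity residual: grad f(x) + sum_i lambda_i a_i = (0, 0)
  -> stationarity OK
Primal feasibility (all g_i <= 0): OK
Dual feasibility (all lambda_i >= 0): FAILS
Complementary slackness (lambda_i * g_i(x) = 0 for all i): OK

Verdict: the first failing condition is dual_feasibility -> dual.

dual
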